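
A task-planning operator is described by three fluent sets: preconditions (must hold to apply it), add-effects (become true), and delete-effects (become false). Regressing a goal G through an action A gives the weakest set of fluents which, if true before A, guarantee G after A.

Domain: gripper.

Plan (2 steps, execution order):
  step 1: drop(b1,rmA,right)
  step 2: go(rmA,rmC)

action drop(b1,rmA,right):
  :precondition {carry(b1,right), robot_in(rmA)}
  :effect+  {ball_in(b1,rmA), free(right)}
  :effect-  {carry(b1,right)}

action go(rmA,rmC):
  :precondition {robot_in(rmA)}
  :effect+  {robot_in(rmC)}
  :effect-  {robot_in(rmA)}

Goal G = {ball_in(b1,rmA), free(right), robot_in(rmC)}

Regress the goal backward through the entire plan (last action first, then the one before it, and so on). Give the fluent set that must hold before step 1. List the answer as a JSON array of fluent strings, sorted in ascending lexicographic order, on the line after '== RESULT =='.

Work backward from the goal:
  through step 2 (go(rmA,rmC)): drop {robot_in(rmC)}, keep {ball_in(b1,rmA), free(right)}, require {robot_in(rmA)}
    → {ball_in(b1,rmA), free(right), robot_in(rmA)}
  through step 1 (drop(b1,rmA,right)): drop {ball_in(b1,rmA), free(right)}, keep {robot_in(rmA)}, require {carry(b1,right), robot_in(rmA)}
    → {carry(b1,right), robot_in(rmA)}

== RESULT ==
["carry(b1,right)", "robot_in(rmA)"]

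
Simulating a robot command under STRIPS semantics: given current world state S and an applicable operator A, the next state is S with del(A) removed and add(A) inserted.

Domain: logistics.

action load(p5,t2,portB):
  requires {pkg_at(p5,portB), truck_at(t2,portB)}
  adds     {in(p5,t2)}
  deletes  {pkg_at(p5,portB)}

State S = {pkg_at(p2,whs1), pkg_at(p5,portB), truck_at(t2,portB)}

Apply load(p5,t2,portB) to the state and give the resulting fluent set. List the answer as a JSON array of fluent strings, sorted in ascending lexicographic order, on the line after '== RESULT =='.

Progress:
  pre ⊆ S: {pkg_at(p5,portB), truck_at(t2,portB)} ⊆ S  — applicable
  S \ del = {pkg_at(p2,whs1), truck_at(t2,portB)}
  ∪ add   = {in(p5,t2), pkg_at(p2,whs1), truck_at(t2,portB)}

== RESULT ==
["in(p5,t2)", "pkg_at(p2,whs1)", "truck_at(t2,portB)"]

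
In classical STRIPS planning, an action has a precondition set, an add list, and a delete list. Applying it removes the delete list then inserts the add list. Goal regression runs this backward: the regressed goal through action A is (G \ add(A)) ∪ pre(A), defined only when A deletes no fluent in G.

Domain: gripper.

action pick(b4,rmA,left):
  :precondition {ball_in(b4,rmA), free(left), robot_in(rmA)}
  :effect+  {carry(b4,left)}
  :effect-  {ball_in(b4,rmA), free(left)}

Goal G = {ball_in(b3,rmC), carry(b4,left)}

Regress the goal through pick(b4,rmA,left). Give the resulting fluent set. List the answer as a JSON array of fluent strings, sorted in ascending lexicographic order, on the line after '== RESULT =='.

Regress:
  G ∩ del = {}  (empty — regression defined)
  G \ add = {ball_in(b3,rmC), carry(b4,left)} \ {carry(b4,left)} = {ball_in(b3,rmC)}
  ∪ pre   = {ball_in(b3,rmC)} ∪ {ball_in(b4,rmA), free(left), robot_in(rmA)}
          = {ball_in(b3,rmC), ball_in(b4,rmA), free(left), robot_in(rmA)}

== RESULT ==
["ball_in(b3,rmC)", "ball_in(b4,rmA)", "free(left)", "robot_in(rmA)"]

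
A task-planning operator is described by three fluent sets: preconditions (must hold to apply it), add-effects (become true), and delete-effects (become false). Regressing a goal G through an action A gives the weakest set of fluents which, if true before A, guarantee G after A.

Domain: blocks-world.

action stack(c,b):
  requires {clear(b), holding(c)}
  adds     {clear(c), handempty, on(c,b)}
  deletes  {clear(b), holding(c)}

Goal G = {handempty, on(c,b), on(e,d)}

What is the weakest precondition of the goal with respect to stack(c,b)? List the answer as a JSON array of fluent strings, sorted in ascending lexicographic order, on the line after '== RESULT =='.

Regress:
  G ∩ del = {}  (empty — regression defined)
  G \ add = {handempty, on(c,b), on(e,d)} \ {clear(c), handempty, on(c,b)} = {on(e,d)}
  ∪ pre   = {on(e,d)} ∪ {clear(b), holding(c)}
          = {clear(b), holding(c), on(e,d)}

== RESULT ==
["clear(b)", "holding(c)", "on(e,d)"]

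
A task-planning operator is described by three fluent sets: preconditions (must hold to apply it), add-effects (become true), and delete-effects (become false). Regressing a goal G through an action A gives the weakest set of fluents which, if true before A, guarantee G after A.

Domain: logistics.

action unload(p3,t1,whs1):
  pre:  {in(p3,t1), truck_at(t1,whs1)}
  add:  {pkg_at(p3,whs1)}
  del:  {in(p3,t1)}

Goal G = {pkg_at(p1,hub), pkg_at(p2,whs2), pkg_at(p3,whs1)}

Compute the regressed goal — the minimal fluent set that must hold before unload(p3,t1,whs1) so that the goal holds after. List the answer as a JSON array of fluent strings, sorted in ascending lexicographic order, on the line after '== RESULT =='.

Compute (G \ add) ∪ pre:
  G ∩ del = {}  (empty — regression defined)
  G \ add = {pkg_at(p1,hub), pkg_at(p2,whs2), pkg_at(p3,whs1)} \ {pkg_at(p3,whs1)} = {pkg_at(p1,hub), pkg_at(p2,whs2)}
  ∪ pre   = {pkg_at(p1,hub), pkg_at(p2,whs2)} ∪ {in(p3,t1), truck_at(t1,whs1)}
          = {in(p3,t1), pkg_at(p1,hub), pkg_at(p2,whs2), truck_at(t1,whs1)}

== RESULT ==
["in(p3,t1)", "pkg_at(p1,hub)", "pkg_at(p2,whs2)", "truck_at(t1,whs1)"]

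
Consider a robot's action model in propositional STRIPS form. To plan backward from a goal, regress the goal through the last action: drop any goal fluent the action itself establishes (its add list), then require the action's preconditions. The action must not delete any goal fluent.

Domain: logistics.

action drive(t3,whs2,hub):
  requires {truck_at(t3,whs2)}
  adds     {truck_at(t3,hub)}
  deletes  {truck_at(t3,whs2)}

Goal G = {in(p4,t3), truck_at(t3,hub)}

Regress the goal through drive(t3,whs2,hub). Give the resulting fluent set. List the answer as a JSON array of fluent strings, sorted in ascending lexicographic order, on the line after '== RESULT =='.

Regress:
  G ∩ del = {}  (empty — regression defined)
  G \ add = {in(p4,t3), truck_at(t3,hub)} \ {truck_at(t3,hub)} = {in(p4,t3)}
  ∪ pre   = {in(p4,t3)} ∪ {truck_at(t3,whs2)}
          = {in(p4,t3), truck_at(t3,whs2)}

== RESULT ==
["in(p4,t3)", "truck_at(t3,whs2)"]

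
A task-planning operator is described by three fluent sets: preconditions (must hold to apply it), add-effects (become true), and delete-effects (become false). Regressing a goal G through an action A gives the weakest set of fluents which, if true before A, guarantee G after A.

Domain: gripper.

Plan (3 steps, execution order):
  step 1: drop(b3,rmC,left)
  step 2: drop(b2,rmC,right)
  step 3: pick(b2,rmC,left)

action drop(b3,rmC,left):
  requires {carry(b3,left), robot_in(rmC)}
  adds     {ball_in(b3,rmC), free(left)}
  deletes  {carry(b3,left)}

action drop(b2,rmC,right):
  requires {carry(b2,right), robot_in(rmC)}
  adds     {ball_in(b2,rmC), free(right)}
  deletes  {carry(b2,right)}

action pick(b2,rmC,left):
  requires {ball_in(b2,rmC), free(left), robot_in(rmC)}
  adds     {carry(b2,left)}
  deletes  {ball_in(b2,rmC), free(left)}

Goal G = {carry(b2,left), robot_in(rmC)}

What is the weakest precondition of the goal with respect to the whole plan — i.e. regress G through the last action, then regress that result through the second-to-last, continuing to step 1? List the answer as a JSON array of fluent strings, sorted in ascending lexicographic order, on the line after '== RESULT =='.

Work backward from the goal:
  through step 3 (pick(b2,rmC,left)): drop {carry(b2,left)}, keep {robot_in(rmC)}, require {ball_in(b2,rmC), free(left), robot_in(rmC)}
    → {ball_in(b2,rmC), free(left), robot_in(rmC)}
  through step 2 (drop(b2,rmC,right)): drop {ball_in(b2,rmC)}, keep {free(left), robot_in(rmC)}, require {carry(b2,right), robot_in(rmC)}
    → {carry(b2,right), free(left), robot_in(rmC)}
  through step 1 (drop(b3,rmC,left)): drop {free(left)}, keep {carry(b2,right), robot_in(rmC)}, require {carry(b3,left), robot_in(rmC)}
    → {carry(b2,right), carry(b3,left), robot_in(rmC)}

== RESULT ==
["carry(b2,right)", "carry(b3,left)", "robot_in(rmC)"]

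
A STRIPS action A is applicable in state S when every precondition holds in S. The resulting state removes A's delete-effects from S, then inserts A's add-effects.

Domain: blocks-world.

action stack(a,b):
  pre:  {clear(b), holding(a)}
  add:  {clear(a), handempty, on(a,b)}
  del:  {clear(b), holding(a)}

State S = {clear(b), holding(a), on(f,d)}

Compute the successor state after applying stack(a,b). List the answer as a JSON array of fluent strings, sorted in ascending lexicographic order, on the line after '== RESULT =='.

Progress:
  pre ⊆ S: {clear(b), holding(a)} ⊆ S  — applicable
  S \ del = {on(f,d)}
  ∪ add   = {clear(a), handempty, on(a,b), on(f,d)}

== RESULT ==
["clear(a)", "handempty", "on(a,b)", "on(f,d)"]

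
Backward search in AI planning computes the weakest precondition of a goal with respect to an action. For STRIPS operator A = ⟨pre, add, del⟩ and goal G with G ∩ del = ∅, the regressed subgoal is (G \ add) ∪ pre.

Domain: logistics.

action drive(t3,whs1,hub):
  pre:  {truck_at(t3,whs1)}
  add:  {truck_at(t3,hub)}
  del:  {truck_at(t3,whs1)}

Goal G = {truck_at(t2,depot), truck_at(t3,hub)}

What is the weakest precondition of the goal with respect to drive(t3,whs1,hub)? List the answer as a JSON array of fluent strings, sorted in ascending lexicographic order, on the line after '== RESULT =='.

Compute (G \ add) ∪ pre:
  G ∩ del = {}  (empty — regression defined)
  G \ add = {truck_at(t2,depot), truck_at(t3,hub)} \ {truck_at(t3,hub)} = {truck_at(t2,depot)}
  ∪ pre   = {truck_at(t2,depot)} ∪ {truck_at(t3,whs1)}
          = {truck_at(t2,depot), truck_at(t3,whs1)}

== RESULT ==
["truck_at(t2,depot)", "truck_at(t3,whs1)"]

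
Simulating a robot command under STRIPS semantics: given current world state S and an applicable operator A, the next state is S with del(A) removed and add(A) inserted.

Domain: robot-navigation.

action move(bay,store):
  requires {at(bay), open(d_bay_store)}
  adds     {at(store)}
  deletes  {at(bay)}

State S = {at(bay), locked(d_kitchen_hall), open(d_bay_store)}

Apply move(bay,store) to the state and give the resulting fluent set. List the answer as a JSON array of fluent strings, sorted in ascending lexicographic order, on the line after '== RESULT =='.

Progress:
  pre ⊆ S: {at(bay), open(d_bay_store)} ⊆ S  — applicable
  S \ del = {locked(d_kitchen_hall), open(d_bay_store)}
  ∪ add   = {at(store), locked(d_kitchen_hall), open(d_bay_store)}

== RESULT ==
["at(store)", "locked(d_kitchen_hall)", "open(d_bay_store)"]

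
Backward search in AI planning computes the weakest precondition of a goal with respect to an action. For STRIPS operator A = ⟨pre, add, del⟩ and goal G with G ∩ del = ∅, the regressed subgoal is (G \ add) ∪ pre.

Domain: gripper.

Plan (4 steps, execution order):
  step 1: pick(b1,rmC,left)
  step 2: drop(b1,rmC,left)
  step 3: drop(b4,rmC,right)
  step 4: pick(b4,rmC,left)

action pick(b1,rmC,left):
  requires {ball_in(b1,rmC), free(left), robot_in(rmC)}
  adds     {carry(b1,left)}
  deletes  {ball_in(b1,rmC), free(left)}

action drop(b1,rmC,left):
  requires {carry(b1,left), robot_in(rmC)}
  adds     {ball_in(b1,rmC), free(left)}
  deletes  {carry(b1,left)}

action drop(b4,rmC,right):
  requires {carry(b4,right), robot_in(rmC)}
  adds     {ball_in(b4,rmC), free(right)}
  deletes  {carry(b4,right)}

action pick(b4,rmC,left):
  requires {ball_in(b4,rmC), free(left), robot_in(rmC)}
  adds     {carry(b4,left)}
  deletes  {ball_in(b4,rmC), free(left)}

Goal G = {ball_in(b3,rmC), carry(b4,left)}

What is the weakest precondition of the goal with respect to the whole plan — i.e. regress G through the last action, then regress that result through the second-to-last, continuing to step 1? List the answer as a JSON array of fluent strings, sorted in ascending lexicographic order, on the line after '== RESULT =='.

Regress step by step:
  through step 4 (pick(b4,rmC,left)): drop {carry(b4,left)}, keep {ball_in(b3,rmC)}, require {ball_in(b4,rmC), free(left), robot_in(rmC)}
    → {ball_in(b3,rmC), ball_in(b4,rmC), free(left), robot_in(rmC)}
  through step 3 (drop(b4,rmC,right)): drop {ball_in(b4,rmC)}, keep {ball_in(b3,rmC), free(left), robot_in(rmC)}, require {carry(b4,right), robot_in(rmC)}
    → {ball_in(b3,rmC), carry(b4,right), free(left), robot_in(rmC)}
  through step 2 (drop(b1,rmC,left)): drop {free(left)}, keep {ball_in(b3,rmC), carry(b4,right), robot_in(rmC)}, require {carry(b1,left), robot_in(rmC)}
    → {ball_in(b3,rmC), carry(b1,left), carry(b4,right), robot_in(rmC)}
  through step 1 (pick(b1,rmC,left)): drop {carry(b1,left)}, keep {ball_in(b3,rmC), carry(b4,right), robot_in(rmC)}, require {ball_in(b1,rmC), free(left), robot_in(rmC)}
    → {ball_in(b1,rmC), ball_in(b3,rmC), carry(b4,right), free(left), robot_in(rmC)}

== RESULT ==
["ball_in(b1,rmC)", "ball_in(b3,rmC)", "carry(b4,right)", "free(left)", "robot_in(rmC)"]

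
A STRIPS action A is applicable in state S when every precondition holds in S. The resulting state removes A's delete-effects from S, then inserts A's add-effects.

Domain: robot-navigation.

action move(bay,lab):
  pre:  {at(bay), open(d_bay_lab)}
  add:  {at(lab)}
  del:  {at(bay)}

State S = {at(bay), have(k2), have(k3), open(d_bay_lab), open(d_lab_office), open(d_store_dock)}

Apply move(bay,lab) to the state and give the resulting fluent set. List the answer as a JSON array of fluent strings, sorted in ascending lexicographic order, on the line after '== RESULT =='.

Compute (S \ del) ∪ add:
  pre ⊆ S: {at(bay), open(d_bay_lab)} ⊆ S  — applicable
  S \ del = {have(k2), have(k3), open(d_bay_lab), open(d_lab_office), open(d_store_dock)}
  ∪ add   = {at(lab), have(k2), have(k3), open(d_bay_lab), open(d_lab_office), open(d_store_dock)}

== RESULT ==
["at(lab)", "have(k2)", "have(k3)", "open(d_bay_lab)", "open(d_lab_office)", "open(d_store_dock)"]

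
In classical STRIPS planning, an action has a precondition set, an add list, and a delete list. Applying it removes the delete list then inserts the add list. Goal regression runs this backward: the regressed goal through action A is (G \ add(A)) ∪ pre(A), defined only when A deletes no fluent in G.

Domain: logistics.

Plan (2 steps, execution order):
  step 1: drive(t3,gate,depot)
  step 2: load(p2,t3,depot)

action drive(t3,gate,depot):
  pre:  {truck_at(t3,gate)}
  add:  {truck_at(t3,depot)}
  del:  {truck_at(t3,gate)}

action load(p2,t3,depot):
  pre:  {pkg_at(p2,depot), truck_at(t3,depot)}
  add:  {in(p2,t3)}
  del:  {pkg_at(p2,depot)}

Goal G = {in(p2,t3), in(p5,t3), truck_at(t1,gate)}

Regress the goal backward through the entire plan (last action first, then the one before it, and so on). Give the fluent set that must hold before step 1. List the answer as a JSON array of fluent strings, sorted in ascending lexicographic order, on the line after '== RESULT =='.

Regress step by step:
  through step 2 (load(p2,t3,depot)): drop {in(p2,t3)}, keep {in(p5,t3), truck_at(t1,gate)}, require {pkg_at(p2,depot), truck_at(t3,depot)}
    → {in(p5,t3), pkg_at(p2,depot), truck_at(t1,gate), truck_at(t3,depot)}
  through step 1 (drive(t3,gate,depot)): drop {truck_at(t3,depot)}, keep {in(p5,t3), pkg_at(p2,depot), truck_at(t1,gate)}, require {truck_at(t3,gate)}
    → {in(p5,t3), pkg_at(p2,depot), truck_at(t1,gate), truck_at(t3,gate)}

== RESULT ==
["in(p5,t3)", "pkg_at(p2,depot)", "truck_at(t1,gate)", "truck_at(t3,gate)"]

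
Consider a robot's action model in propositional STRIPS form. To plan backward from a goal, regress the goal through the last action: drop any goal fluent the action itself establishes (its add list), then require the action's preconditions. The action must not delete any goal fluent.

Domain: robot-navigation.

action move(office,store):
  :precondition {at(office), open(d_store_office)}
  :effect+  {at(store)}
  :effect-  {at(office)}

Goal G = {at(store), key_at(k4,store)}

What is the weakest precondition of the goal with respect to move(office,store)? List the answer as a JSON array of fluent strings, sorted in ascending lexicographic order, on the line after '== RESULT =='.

Regress:
  G ∩ del = {}  (empty — regression defined)
  G \ add = {at(store), key_at(k4,store)} \ {at(store)} = {key_at(k4,store)}
  ∪ pre   = {key_at(k4,store)} ∪ {at(office), open(d_store_office)}
          = {at(office), key_at(k4,store), open(d_store_office)}

== RESULT ==
["at(office)", "key_at(k4,store)", "open(d_store_office)"]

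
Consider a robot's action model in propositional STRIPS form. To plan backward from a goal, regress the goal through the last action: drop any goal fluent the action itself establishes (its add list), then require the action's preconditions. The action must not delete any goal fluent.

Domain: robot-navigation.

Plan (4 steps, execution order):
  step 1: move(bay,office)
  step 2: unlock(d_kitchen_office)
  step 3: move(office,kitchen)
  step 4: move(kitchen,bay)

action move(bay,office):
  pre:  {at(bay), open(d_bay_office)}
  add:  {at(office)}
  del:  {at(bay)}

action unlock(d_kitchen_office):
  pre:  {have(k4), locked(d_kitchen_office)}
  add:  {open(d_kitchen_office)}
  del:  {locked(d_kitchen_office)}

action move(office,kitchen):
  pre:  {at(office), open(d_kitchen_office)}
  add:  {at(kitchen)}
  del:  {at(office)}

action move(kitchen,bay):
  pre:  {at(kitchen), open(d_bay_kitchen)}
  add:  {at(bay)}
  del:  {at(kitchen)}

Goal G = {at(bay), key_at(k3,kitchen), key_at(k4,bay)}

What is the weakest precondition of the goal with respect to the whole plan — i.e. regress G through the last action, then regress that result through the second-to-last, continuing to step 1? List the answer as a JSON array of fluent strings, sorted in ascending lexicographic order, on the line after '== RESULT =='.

Work backward from the goal:
  through step 4 (move(kitchen,bay)): drop {at(bay)}, keep {key_at(k3,kitchen), key_at(k4,bay)}, require {at(kitchen), open(d_bay_kitchen)}
    → {at(kitchen), key_at(k3,kitchen), key_at(k4,bay), open(d_bay_kitchen)}
  through step 3 (move(office,kitchen)): drop {at(kitchen)}, keep {key_at(k3,kitchen), key_at(k4,bay), open(d_bay_kitchen)}, require {at(office), open(d_kitchen_office)}
    → {at(office), key_at(k3,kitchen), key_at(k4,bay), open(d_bay_kitchen), open(d_kitchen_office)}
  through step 2 (unlock(d_kitchen_office)): drop {open(d_kitchen_office)}, keep {at(office), key_at(k3,kitchen), key_at(k4,bay), open(d_bay_kitchen)}, require {have(k4), locked(d_kitchen_office)}
    → {at(office), have(k4), key_at(k3,kitchen), key_at(k4,bay), locked(d_kitchen_office), open(d_bay_kitchen)}
  through step 1 (move(bay,office)): drop {at(office)}, keep {have(k4), key_at(k3,kitchen), key_at(k4,bay), locked(d_kitchen_office), open(d_bay_kitchen)}, require {at(bay), open(d_bay_office)}
    → {at(bay), have(k4), key_at(k3,kitchen), key_at(k4,bay), locked(d_kitchen_office), open(d_bay_kitchen), open(d_bay_office)}

== RESULT ==
["at(bay)", "have(k4)", "key_at(k3,kitchen)", "key_at(k4,bay)", "locked(d_kitchen_office)", "open(d_bay_kitchen)", "open(d_bay_office)"]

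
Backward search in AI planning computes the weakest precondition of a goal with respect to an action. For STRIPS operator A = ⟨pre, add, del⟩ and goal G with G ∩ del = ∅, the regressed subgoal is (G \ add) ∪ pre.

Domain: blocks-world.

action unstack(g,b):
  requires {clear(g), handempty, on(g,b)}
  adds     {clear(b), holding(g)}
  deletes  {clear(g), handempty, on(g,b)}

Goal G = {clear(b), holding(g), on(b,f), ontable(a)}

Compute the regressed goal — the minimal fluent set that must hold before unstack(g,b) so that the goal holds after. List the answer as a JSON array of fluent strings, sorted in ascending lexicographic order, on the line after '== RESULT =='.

Regress:
  G ∩ del = {}  (empty — regression defined)
  G \ add = {clear(b), holding(g), on(b,f), ontable(a)} \ {clear(b), holding(g)} = {on(b,f), ontable(a)}
  ∪ pre   = {on(b,f), ontable(a)} ∪ {clear(g), handempty, on(g,b)}
          = {clear(g), handempty, on(b,f), on(g,b), ontable(a)}

== RESULT ==
["clear(g)", "handempty", "on(b,f)", "on(g,b)", "ontable(a)"]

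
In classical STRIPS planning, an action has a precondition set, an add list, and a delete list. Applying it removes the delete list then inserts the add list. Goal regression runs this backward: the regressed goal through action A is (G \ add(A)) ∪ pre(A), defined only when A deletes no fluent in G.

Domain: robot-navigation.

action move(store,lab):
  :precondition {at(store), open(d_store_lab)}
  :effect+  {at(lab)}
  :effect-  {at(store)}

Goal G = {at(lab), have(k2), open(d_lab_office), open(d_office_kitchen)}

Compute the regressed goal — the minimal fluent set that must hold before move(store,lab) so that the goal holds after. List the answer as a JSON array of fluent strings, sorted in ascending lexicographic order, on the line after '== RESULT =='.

Compute (G \ add) ∪ pre:
  G ∩ del = {}  (empty — regression defined)
  G \ add = {at(lab), have(k2), open(d_lab_office), open(d_office_kitchen)} \ {at(lab)} = {have(k2), open(d_lab_office), open(d_office_kitchen)}
  ∪ pre   = {have(k2), open(d_lab_office), open(d_office_kitchen)} ∪ {at(store), open(d_store_lab)}
          = {at(store), have(k2), open(d_lab_office), open(d_office_kitchen), open(d_store_lab)}

== RESULT ==
["at(store)", "have(k2)", "open(d_lab_office)", "open(d_office_kitchen)", "open(d_store_lab)"]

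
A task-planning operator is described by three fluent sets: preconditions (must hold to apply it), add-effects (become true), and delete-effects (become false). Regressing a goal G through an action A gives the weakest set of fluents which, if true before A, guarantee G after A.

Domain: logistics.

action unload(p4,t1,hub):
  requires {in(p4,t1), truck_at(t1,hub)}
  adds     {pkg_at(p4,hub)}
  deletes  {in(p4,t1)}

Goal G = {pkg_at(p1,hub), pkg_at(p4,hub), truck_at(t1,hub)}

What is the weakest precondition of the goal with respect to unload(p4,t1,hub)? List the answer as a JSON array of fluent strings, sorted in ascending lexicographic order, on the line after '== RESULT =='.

Regress:
  G ∩ del = {}  (empty — regression defined)
  G \ add = {pkg_at(p1,hub), pkg_at(p4,hub), truck_at(t1,hub)} \ {pkg_at(p4,hub)} = {pkg_at(p1,hub), truck_at(t1,hub)}
  ∪ pre   = {pkg_at(p1,hub), truck_at(t1,hub)} ∪ {in(p4,t1), truck_at(t1,hub)}
          = {in(p4,t1), pkg_at(p1,hub), truck_at(t1,hub)}

== RESULT ==
["in(p4,t1)", "pkg_at(p1,hub)", "truck_at(t1,hub)"]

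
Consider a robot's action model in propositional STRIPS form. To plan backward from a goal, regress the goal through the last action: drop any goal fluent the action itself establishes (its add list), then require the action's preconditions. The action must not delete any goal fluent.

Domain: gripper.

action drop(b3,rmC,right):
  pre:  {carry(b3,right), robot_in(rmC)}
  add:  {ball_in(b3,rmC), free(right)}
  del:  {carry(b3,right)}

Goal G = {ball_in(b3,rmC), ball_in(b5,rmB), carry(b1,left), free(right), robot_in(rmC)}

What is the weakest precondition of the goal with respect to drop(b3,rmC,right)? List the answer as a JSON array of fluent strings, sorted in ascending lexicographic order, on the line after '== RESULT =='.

Compute (G \ add) ∪ pre:
  G ∩ del = {}  (empty — regression defined)
  G \ add = {ball_in(b3,rmC), ball_in(b5,rmB), carry(b1,left), free(right), robot_in(rmC)} \ {ball_in(b3,rmC), free(right)} = {ball_in(b5,rmB), carry(b1,left), robot_in(rmC)}
  ∪ pre   = {ball_in(b5,rmB), carry(b1,left), robot_in(rmC)} ∪ {carry(b3,right), robot_in(rmC)}
          = {ball_in(b5,rmB), carry(b1,left), carry(b3,right), robot_in(rmC)}

== RESULT ==
["ball_in(b5,rmB)", "carry(b1,left)", "carry(b3,right)", "robot_in(rmC)"]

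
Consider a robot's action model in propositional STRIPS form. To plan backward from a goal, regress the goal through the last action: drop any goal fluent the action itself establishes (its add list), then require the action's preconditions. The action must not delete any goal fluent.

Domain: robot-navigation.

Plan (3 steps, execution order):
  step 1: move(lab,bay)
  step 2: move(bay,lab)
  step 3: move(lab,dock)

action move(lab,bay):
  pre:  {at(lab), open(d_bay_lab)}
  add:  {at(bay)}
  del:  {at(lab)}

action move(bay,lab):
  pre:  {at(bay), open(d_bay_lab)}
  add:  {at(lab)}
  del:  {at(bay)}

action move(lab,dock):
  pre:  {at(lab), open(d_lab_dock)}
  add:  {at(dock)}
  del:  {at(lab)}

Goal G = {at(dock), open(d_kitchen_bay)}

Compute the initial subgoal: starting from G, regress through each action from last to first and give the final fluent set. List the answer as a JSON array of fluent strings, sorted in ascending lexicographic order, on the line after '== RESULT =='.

Regress step by step:
  through step 3 (move(lab,dock)): drop {at(dock)}, keep {open(d_kitchen_bay)}, require {at(lab), open(d_lab_dock)}
    → {at(lab), open(d_kitchen_bay), open(d_lab_dock)}
  through step 2 (move(bay,lab)): drop {at(lab)}, keep {open(d_kitchen_bay), open(d_lab_dock)}, require {at(bay), open(d_bay_lab)}
    → {at(bay), open(d_bay_lab), open(d_kitchen_bay), open(d_lab_dock)}
  through step 1 (move(lab,bay)): drop {at(bay)}, keep {open(d_bay_lab), open(d_kitchen_bay), open(d_lab_dock)}, require {at(lab), open(d_bay_lab)}
    → {at(lab), open(d_bay_lab), open(d_kitchen_bay), open(d_lab_dock)}

== RESULT ==
["at(lab)", "open(d_bay_lab)", "open(d_kitchen_bay)", "open(d_lab_dock)"]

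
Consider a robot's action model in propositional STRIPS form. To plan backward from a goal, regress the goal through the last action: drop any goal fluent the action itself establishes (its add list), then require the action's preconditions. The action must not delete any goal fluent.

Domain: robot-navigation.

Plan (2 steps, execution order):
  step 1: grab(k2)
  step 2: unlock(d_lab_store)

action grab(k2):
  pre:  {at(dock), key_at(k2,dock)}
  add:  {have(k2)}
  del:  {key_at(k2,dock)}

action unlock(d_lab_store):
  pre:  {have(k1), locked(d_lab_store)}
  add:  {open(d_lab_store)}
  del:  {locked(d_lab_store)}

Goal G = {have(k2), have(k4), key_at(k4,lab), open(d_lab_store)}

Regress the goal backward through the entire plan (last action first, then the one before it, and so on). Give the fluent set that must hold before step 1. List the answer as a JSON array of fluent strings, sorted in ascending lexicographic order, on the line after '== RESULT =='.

Regress step by step:
  through step 2 (unlock(d_lab_store)): drop {open(d_lab_store)}, keep {have(k2), have(k4), key_at(k4,lab)}, require {have(k1), locked(d_lab_store)}
    → {have(k1), have(k2), have(k4), key_at(k4,lab), locked(d_lab_store)}
  through step 1 (grab(k2)): drop {have(k2)}, keep {have(k1), have(k4), key_at(k4,lab), locked(d_lab_store)}, require {at(dock), key_at(k2,dock)}
    → {at(dock), have(k1), have(k4), key_at(k2,dock), key_at(k4,lab), locked(d_lab_store)}

== RESULT ==
["at(dock)", "have(k1)", "have(k4)", "key_at(k2,dock)", "key_at(k4,lab)", "locked(d_lab_store)"]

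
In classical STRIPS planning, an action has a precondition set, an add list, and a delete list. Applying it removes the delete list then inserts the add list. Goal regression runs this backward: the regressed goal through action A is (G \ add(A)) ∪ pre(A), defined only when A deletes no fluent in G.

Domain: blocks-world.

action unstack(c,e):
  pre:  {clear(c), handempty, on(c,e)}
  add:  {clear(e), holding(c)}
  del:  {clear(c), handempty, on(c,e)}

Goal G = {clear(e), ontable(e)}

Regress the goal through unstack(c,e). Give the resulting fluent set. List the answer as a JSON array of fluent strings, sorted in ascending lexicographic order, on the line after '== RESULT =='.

Compute (G \ add) ∪ pre:
  G ∩ del = {}  (empty — regression defined)
  G \ add = {clear(e), ontable(e)} \ {clear(e), holding(c)} = {ontable(e)}
  ∪ pre   = {ontable(e)} ∪ {clear(c), handempty, on(c,e)}
          = {clear(c), handempty, on(c,e), ontable(e)}

== RESULT ==
["clear(c)", "handempty", "on(c,e)", "ontable(e)"]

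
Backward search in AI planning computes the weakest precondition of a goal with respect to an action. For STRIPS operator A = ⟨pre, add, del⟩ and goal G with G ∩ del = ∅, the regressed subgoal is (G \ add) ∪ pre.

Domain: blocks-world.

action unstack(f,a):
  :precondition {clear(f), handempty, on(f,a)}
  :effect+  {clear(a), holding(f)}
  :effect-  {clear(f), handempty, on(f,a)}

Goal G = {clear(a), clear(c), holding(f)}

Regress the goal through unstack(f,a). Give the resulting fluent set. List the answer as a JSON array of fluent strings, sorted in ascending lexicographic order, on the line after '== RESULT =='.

Compute (G \ add) ∪ pre:
  G ∩ del = {}  (empty — regression defined)
  G \ add = {clear(a), clear(c), holding(f)} \ {clear(a), holding(f)} = {clear(c)}
  ∪ pre   = {clear(c)} ∪ {clear(f), handempty, on(f,a)}
          = {clear(c), clear(f), handempty, on(f,a)}

== RESULT ==
["clear(c)", "clear(f)", "handempty", "on(f,a)"]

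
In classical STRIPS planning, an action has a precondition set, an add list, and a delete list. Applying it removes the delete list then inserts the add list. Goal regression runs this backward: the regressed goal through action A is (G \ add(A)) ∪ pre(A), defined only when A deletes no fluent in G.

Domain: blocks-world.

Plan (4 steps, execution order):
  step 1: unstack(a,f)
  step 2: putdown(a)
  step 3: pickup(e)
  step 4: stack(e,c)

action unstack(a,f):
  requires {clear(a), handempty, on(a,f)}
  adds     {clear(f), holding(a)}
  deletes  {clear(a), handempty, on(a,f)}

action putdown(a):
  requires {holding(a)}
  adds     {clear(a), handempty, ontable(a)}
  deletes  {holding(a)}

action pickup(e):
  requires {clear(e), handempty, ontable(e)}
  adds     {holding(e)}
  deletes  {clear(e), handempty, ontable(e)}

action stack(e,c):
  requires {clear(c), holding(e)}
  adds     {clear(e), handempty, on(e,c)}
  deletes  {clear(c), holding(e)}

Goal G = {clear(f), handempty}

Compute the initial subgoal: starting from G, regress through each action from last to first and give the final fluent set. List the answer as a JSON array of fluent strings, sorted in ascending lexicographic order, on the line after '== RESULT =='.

Regress step by step:
  through step 4 (stack(e,c)): drop {handempty}, keep {clear(f)}, require {clear(c), holding(e)}
    → {clear(c), clear(f), holding(e)}
  through step 3 (pickup(e)): drop {holding(e)}, keep {clear(c), clear(f)}, require {clear(e), handempty, ontable(e)}
    → {clear(c), clear(e), clear(f), handempty, ontable(e)}
  through step 2 (putdown(a)): drop {handempty}, keep {clear(c), clear(e), clear(f), ontable(e)}, require {holding(a)}
    → {clear(c), clear(e), clear(f), holding(a), ontable(e)}
  through step 1 (unstack(a,f)): drop {clear(f), holding(a)}, keep {clear(c), clear(e), ontable(e)}, require {clear(a), handempty, on(a,f)}
    → {clear(a), clear(c), clear(e), handempty, on(a,f), ontable(e)}

== RESULT ==
["clear(a)", "clear(c)", "clear(e)", "handempty", "on(a,f)", "ontable(e)"]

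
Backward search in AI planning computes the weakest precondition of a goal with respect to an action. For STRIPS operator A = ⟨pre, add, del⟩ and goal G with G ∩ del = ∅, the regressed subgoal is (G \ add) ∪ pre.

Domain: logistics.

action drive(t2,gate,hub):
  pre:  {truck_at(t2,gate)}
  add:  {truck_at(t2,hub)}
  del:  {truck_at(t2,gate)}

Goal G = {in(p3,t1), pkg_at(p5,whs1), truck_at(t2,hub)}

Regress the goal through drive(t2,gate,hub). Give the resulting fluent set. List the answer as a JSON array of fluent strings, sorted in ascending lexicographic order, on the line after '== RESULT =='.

Regress:
  G ∩ del = {}  (empty — regression defined)
  G \ add = {in(p3,t1), pkg_at(p5,whs1), truck_at(t2,hub)} \ {truck_at(t2,hub)} = {in(p3,t1), pkg_at(p5,whs1)}
  ∪ pre   = {in(p3,t1), pkg_at(p5,whs1)} ∪ {truck_at(t2,gate)}
          = {in(p3,t1), pkg_at(p5,whs1), truck_at(t2,gate)}

== RESULT ==
["in(p3,t1)", "pkg_at(p5,whs1)", "truck_at(t2,gate)"]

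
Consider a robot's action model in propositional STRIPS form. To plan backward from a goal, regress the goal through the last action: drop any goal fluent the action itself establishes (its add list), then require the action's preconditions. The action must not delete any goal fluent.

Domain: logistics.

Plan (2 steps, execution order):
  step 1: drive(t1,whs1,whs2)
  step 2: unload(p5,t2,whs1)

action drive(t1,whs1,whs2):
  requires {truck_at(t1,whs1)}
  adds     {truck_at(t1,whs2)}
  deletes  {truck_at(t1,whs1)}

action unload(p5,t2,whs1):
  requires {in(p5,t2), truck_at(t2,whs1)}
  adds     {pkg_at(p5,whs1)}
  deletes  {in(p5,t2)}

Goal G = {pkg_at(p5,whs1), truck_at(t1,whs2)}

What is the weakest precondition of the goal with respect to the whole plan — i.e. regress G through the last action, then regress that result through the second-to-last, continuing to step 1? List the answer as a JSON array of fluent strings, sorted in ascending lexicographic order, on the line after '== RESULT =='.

Work backward from the goal:
  through step 2 (unload(p5,t2,whs1)): drop {pkg_at(p5,whs1)}, keep {truck_at(t1,whs2)}, require {in(p5,t2), truck_at(t2,whs1)}
    → {in(p5,t2), truck_at(t1,whs2), truck_at(t2,whs1)}
  through step 1 (drive(t1,whs1,whs2)): drop {truck_at(t1,whs2)}, keep {in(p5,t2), truck_at(t2,whs1)}, require {truck_at(t1,whs1)}
    → {in(p5,t2), truck_at(t1,whs1), truck_at(t2,whs1)}

== RESULT ==
["in(p5,t2)", "truck_at(t1,whs1)", "truck_at(t2,whs1)"]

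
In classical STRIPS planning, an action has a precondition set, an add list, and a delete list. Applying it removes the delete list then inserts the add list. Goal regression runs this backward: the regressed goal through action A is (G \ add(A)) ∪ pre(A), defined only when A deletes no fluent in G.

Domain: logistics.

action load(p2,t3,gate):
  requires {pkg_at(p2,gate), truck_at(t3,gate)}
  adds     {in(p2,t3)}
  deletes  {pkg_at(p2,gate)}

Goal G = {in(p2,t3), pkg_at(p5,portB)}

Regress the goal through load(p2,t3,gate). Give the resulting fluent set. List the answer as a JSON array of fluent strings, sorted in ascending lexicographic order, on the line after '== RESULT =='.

Regress:
  G ∩ del = {}  (empty — regression defined)
  G \ add = {in(p2,t3), pkg_at(p5,portB)} \ {in(p2,t3)} = {pkg_at(p5,portB)}
  ∪ pre   = {pkg_at(p5,portB)} ∪ {pkg_at(p2,gate), truck_at(t3,gate)}
          = {pkg_at(p2,gate), pkg_at(p5,portB), truck_at(t3,gate)}

== RESULT ==
["pkg_at(p2,gate)", "pkg_at(p5,portB)", "truck_at(t3,gate)"]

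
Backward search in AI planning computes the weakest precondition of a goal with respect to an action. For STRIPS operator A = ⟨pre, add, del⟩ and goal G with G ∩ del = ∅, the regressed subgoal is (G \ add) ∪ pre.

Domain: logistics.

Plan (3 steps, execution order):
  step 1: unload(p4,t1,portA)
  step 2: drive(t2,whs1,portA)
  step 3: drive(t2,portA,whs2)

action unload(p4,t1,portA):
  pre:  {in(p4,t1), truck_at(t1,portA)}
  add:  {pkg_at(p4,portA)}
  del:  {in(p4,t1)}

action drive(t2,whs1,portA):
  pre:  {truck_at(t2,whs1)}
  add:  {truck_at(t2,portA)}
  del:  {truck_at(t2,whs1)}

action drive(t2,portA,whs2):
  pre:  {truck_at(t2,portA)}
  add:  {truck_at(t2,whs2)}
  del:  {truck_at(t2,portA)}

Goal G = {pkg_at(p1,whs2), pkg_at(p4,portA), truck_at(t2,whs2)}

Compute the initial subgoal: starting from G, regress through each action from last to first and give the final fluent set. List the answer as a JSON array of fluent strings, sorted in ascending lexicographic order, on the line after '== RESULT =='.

Regress step by step:
  through step 3 (drive(t2,portA,whs2)): drop {truck_at(t2,whs2)}, keep {pkg_at(p1,whs2), pkg_at(p4,portA)}, require {truck_at(t2,portA)}
    → {pkg_at(p1,whs2), pkg_at(p4,portA), truck_at(t2,portA)}
  through step 2 (drive(t2,whs1,portA)): drop {truck_at(t2,portA)}, keep {pkg_at(p1,whs2), pkg_at(p4,portA)}, require {truck_at(t2,whs1)}
    → {pkg_at(p1,whs2), pkg_at(p4,portA), truck_at(t2,whs1)}
  through step 1 (unload(p4,t1,portA)): drop {pkg_at(p4,portA)}, keep {pkg_at(p1,whs2), truck_at(t2,whs1)}, require {in(p4,t1), truck_at(t1,portA)}
    → {in(p4,t1), pkg_at(p1,whs2), truck_at(t1,portA), truck_at(t2,whs1)}

== RESULT ==
["in(p4,t1)", "pkg_at(p1,whs2)", "truck_at(t1,portA)", "truck_at(t2,whs1)"]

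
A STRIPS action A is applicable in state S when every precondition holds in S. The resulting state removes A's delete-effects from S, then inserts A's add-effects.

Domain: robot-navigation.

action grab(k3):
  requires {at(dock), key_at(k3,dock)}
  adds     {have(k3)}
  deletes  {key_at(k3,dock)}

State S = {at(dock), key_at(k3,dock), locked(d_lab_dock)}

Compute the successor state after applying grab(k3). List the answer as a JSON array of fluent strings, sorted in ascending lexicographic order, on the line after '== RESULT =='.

Progress:
  pre ⊆ S: {at(dock), key_at(k3,dock)} ⊆ S  — applicable
  S \ del = {at(dock), locked(d_lab_dock)}
  ∪ add   = {at(dock), have(k3), locked(d_lab_dock)}

== RESULT ==
["at(dock)", "have(k3)", "locked(d_lab_dock)"]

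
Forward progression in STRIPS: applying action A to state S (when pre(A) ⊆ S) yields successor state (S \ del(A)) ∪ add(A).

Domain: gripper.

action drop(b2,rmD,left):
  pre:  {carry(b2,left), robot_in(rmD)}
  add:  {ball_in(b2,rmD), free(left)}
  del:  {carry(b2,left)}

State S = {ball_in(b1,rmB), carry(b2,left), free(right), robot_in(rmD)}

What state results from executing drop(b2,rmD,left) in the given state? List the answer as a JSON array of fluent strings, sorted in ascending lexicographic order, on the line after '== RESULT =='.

Progress:
  pre ⊆ S: {carry(b2,left), robot_in(rmD)} ⊆ S  — applicable
  S \ del = {ball_in(b1,rmB), free(right), robot_in(rmD)}
  ∪ add   = {ball_in(b1,rmB), ball_in(b2,rmD), free(left), free(right), robot_in(rmD)}

== RESULT ==
["ball_in(b1,rmB)", "ball_in(b2,rmD)", "free(left)", "free(right)", "robot_in(rmD)"]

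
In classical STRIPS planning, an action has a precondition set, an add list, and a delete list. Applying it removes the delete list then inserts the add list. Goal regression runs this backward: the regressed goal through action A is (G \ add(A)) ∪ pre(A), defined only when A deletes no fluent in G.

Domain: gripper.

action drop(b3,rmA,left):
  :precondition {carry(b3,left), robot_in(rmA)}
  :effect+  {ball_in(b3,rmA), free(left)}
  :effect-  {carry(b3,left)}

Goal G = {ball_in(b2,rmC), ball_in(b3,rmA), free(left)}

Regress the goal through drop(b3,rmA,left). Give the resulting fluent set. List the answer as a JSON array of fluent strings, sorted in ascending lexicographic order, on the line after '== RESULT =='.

Compute (G \ add) ∪ pre:
  G ∩ del = {}  (empty — regression defined)
  G \ add = {ball_in(b2,rmC), ball_in(b3,rmA), free(left)} \ {ball_in(b3,rmA), free(left)} = {ball_in(b2,rmC)}
  ∪ pre   = {ball_in(b2,rmC)} ∪ {carry(b3,left), robot_in(rmA)}
          = {ball_in(b2,rmC), carry(b3,left), robot_in(rmA)}

== RESULT ==
["ball_in(b2,rmC)", "carry(b3,left)", "robot_in(rmA)"]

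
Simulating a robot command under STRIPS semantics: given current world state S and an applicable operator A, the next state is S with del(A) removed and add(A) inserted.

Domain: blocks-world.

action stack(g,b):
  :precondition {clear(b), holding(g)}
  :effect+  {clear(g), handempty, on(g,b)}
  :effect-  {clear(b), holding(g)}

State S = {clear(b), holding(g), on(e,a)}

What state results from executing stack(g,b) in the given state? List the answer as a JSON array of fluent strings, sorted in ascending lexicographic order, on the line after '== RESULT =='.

Progress:
  pre ⊆ S: {clear(b), holding(g)} ⊆ S  — applicable
  S \ del = {on(e,a)}
  ∪ add   = {clear(g), handempty, on(e,a), on(g,b)}

== RESULT ==
["clear(g)", "handempty", "on(e,a)", "on(g,b)"]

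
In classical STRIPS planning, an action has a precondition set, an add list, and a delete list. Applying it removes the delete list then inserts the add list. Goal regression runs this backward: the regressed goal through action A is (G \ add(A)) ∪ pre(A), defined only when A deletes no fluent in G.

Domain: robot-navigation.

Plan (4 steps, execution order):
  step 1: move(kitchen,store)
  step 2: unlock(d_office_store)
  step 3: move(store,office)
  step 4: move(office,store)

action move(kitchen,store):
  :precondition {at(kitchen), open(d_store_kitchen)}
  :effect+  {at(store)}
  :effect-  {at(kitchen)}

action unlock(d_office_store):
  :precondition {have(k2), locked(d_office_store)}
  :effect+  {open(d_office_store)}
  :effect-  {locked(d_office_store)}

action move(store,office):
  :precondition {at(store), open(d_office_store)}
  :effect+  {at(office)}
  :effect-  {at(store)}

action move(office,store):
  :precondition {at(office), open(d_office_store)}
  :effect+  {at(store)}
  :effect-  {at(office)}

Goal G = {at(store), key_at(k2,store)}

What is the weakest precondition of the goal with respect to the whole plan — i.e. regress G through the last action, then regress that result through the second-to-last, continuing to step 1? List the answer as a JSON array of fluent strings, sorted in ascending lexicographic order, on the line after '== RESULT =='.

Regress step by step:
  through step 4 (move(office,store)): drop {at(store)}, keep {key_at(k2,store)}, require {at(office), open(d_office_store)}
    → {at(office), key_at(k2,store), open(d_office_store)}
  through step 3 (move(store,office)): drop {at(office)}, keep {key_at(k2,store), open(d_office_store)}, require {at(store), open(d_office_store)}
    → {at(store), key_at(k2,store), open(d_office_store)}
  through step 2 (unlock(d_office_store)): drop {open(d_office_store)}, keep {at(store), key_at(k2,store)}, require {have(k2), locked(d_office_store)}
    → {at(store), have(k2), key_at(k2,store), locked(d_office_store)}
  through step 1 (move(kitchen,store)): drop {at(store)}, keep {have(k2), key_at(k2,store), locked(d_office_store)}, require {at(kitchen), open(d_store_kitchen)}
    → {at(kitchen), have(k2), key_at(k2,store), locked(d_office_store), open(d_store_kitchen)}

== RESULT ==
["at(kitchen)", "have(k2)", "key_at(k2,store)", "locked(d_office_store)", "open(d_store_kitchen)"]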